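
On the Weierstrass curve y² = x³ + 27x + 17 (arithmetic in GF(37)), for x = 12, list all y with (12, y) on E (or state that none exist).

16, 21

x³ + 27x + 17 = 2069 ≡ 34 (mod 37).
Square roots of 34 mod 37: 16 and 21 (since 16² = 256 ≡ 34).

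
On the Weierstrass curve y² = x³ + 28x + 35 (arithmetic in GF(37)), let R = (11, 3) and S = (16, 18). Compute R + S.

(11, 3) + (16, 18). λ = (18 - 3)/(16 - 11) ≡ 15/5 mod 37. 5⁻¹ ≡ 15 (mod 37) since 5·15 = 75 ≡ 1, so λ ≡ 3.
  x = λ² - 11 - 16 = 9 - 27 ≡ 19; y = λ·(11 - 19) - 3 ≡ 10. → (19, 10)

(19, 10)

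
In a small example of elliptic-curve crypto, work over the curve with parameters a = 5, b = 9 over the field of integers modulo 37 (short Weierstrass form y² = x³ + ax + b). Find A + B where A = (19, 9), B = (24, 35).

(19, 9) + (24, 35). λ = (35 - 9)/(24 - 19) ≡ 26/5 mod 37. 5⁻¹ ≡ 15 (mod 37) since 5·15 = 75 ≡ 1, so λ ≡ 20.
  x = λ² - 19 - 24 = 400 - 43 ≡ 24; y = λ·(19 - 24) - 9 ≡ 2. → (24, 2)

(24, 2)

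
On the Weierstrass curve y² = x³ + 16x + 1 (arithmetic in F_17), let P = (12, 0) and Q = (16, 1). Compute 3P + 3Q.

(1, 16)

First 3P:
Repeated addition: build up to 3P.
2P: (12, 0) + (12, 0): same x and y₁ ≡ -y₂, so the sum is O.
3P: O + (12, 0) = (12, 0) (identity).
3P = (12, 0).
Next 3Q:
Repeated addition: build up to 3Q.
2Q: tangent at (16, 1): λ = (3·16² + 16)/(2·1) ≡ 2/2. 2⁻¹ ≡ 9 (mod 17) since 2·9 = 18 ≡ 1, so λ ≡ 2·9 ≡ 1.
  x = λ² - 16 - 16 = 1 - 32 ≡ 3; y = λ·(16 - 3) - 1 ≡ 12. → (3, 12)
3Q: (3, 12) + (16, 1). λ = (1 - 12)/(16 - 3) ≡ 6/13 mod 17. 13⁻¹ ≡ 4 (mod 17), so λ ≡ 7.
  x = λ² - 3 - 16 = 49 - 19 ≡ 13; y = λ·(3 - 13) - 12 ≡ 3. → (13, 3)
3Q = (13, 3).
Finally 3P + 3Q:
(12, 0) + (13, 3). λ = (3 - 0)/(13 - 12) ≡ 3/1 mod 17. 1⁻¹ ≡ 1 (mod 17) since 1·1 = 1 ≡ 1, so λ ≡ 3.
  x = λ² - 12 - 13 = 9 - 25 ≡ 1; y = λ·(12 - 1) - 0 ≡ 16. → (1, 16)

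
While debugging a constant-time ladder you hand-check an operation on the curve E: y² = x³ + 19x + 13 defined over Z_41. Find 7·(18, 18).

Write P = (18, 18).
Double-and-add on 7 = (111)₂. Start with P = (18, 18) for the leading 1-bit.
double: tangent at (18, 18): λ = (3·18² + 19)/(2·18) ≡ 7/36. 36⁻¹ ≡ 8 (mod 41), so λ ≡ 7·8 ≡ 15.
  x = λ² - 18 - 18 = 225 - 36 ≡ 25; y = λ·(18 - 25) - 18 ≡ 0. → (25, 0)
add P: (25, 0) + (18, 18). λ = (18 - 0)/(18 - 25) ≡ 18/34 mod 41. 34⁻¹ ≡ 35 (mod 41), so λ ≡ 15.
  x = λ² - 25 - 18 = 225 - 43 ≡ 18; y = λ·(25 - 18) - 0 ≡ 23. → (18, 23)
double: tangent at (18, 23): λ = (3·18² + 19)/(2·23) ≡ 7/5. 5⁻¹ ≡ 33 (mod 41) since 5·33 = 165 ≡ 1, so λ ≡ 7·33 ≡ 26.
  x = λ² - 18 - 18 = 676 - 36 ≡ 25; y = λ·(18 - 25) - 23 ≡ 0. → (25, 0)
add P: (25, 0) + (18, 18). λ = (18 - 0)/(18 - 25) ≡ 18/34 mod 41. 34⁻¹ ≡ 35 (mod 41), so λ ≡ 15.
  x = λ² - 25 - 18 = 225 - 43 ≡ 18; y = λ·(25 - 18) - 0 ≡ 23. → (18, 23)

(18, 23)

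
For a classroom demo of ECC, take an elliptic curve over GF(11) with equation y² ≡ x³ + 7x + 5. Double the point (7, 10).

(8, 1)

tangent at (7, 10): λ = (3·7² + 7)/(2·10) ≡ 0/9. 9⁻¹ ≡ 5 (mod 11) since 9·5 = 45 ≡ 1, so λ ≡ 0·5 ≡ 0.
  x = λ² - 7 - 7 = 0 - 14 ≡ 8; y = λ·(7 - 8) - 10 ≡ 1. → (8, 1)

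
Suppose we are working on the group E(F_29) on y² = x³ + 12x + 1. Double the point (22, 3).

(13, 18)

tangent at (22, 3): λ = (3·22² + 12)/(2·3) ≡ 14/6. 6⁻¹ ≡ 5 (mod 29) since 6·5 = 30 ≡ 1, so λ ≡ 14·5 ≡ 12.
  x = λ² - 22 - 22 = 144 - 44 ≡ 13; y = λ·(22 - 13) - 3 ≡ 18. → (13, 18)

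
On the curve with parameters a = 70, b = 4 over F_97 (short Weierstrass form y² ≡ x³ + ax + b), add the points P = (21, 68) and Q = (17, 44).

(95, 70)

(21, 68) + (17, 44). λ = (44 - 68)/(17 - 21) ≡ 73/93 mod 97. 93⁻¹ ≡ 24 (mod 97), so λ ≡ 6.
  x = λ² - 21 - 17 = 36 - 38 ≡ 95; y = λ·(21 - 95) - 68 ≡ 70. → (95, 70)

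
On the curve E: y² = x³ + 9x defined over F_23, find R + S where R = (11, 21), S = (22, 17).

(8, 3)

(11, 21) + (22, 17). λ = (17 - 21)/(22 - 11) ≡ 19/11 mod 23. 11⁻¹ ≡ 21 (mod 23), so λ ≡ 8.
  x = λ² - 11 - 22 = 64 - 33 ≡ 8; y = λ·(11 - 8) - 21 ≡ 3. → (8, 3)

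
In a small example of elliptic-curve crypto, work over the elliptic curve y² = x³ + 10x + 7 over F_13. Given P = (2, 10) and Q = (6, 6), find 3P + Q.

(2, 3)

First 3P:
Repeated addition: build up to 3P.
2P: tangent at (2, 10): λ = (3·2² + 10)/(2·10) ≡ 9/7. 7⁻¹ ≡ 2 (mod 13), so λ ≡ 9·2 ≡ 5.
  x = λ² - 2 - 2 = 25 - 4 ≡ 8; y = λ·(2 - 8) - 10 ≡ 12. → (8, 12)
3P: (8, 12) + (2, 10). λ = (10 - 12)/(2 - 8) ≡ 11/7 mod 13. 7⁻¹ ≡ 2 (mod 13) since 7·2 = 14 ≡ 1, so λ ≡ 9.
  x = λ² - 8 - 2 = 81 - 10 ≡ 6; y = λ·(8 - 6) - 12 ≡ 6. → (6, 6)
3P = (6, 6).
Finally 3P + Q:
tangent at (6, 6): λ = (3·6² + 10)/(2·6) ≡ 1/12. 12⁻¹ ≡ 12 (mod 13), so λ ≡ 1·12 ≡ 12.
  x = λ² - 6 - 6 = 144 - 12 ≡ 2; y = λ·(6 - 2) - 6 ≡ 3. → (2, 3)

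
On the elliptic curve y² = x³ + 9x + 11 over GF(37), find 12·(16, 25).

Write P = (16, 25).
Double-and-add on 12 = (1100)₂. Start with P = (16, 25) for the leading 1-bit.
double: tangent at (16, 25): λ = (3·16² + 9)/(2·25) ≡ 0/13. 13⁻¹ ≡ 20 (mod 37), so λ ≡ 0·20 ≡ 0.
  x = λ² - 16 - 16 = 0 - 32 ≡ 5; y = λ·(16 - 5) - 25 ≡ 12. → (5, 12)
add P: (5, 12) + (16, 25). λ = (25 - 12)/(16 - 5) ≡ 13/11 mod 37. 11⁻¹ ≡ 27 (mod 37), so λ ≡ 18.
  x = λ² - 5 - 16 = 324 - 21 ≡ 7; y = λ·(5 - 7) - 12 ≡ 26. → (7, 26)
double: tangent at (7, 26): λ = (3·7² + 9)/(2·26) ≡ 8/15. 15⁻¹ ≡ 5 (mod 37) since 15·5 = 75 ≡ 1, so λ ≡ 8·5 ≡ 3.
  x = λ² - 7 - 7 = 9 - 14 ≡ 32; y = λ·(7 - 32) - 26 ≡ 10. → (32, 10)
double: tangent at (32, 10): λ = (3·32² + 9)/(2·10) ≡ 10/20. 20⁻¹ ≡ 13 (mod 37), so λ ≡ 10·13 ≡ 19.
  x = λ² - 32 - 32 = 361 - 64 ≡ 1; y = λ·(32 - 1) - 10 ≡ 24. → (1, 24)

(1, 24)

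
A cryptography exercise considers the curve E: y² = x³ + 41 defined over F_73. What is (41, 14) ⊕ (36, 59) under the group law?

(4, 18)

(41, 14) + (36, 59). λ = (59 - 14)/(36 - 41) ≡ 45/68 mod 73. 68⁻¹ ≡ 29 (mod 73) since 68·29 = 1972 ≡ 1, so λ ≡ 64.
  x = λ² - 41 - 36 = 4096 - 77 ≡ 4; y = λ·(41 - 4) - 14 ≡ 18. → (4, 18)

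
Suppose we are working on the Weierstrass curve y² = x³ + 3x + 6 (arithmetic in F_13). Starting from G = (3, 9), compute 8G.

(8, 10)

Repeated addition: build up to 8G.
2G: tangent at (3, 9): λ = (3·3² + 3)/(2·9) ≡ 4/5. 5⁻¹ ≡ 8 (mod 13), so λ ≡ 4·8 ≡ 6.
  x = λ² - 3 - 3 = 36 - 6 ≡ 4; y = λ·(3 - 4) - 9 ≡ 11. → (4, 11)
3G: (4, 11) + (3, 9). λ = (9 - 11)/(3 - 4) ≡ 11/12 mod 13. 12⁻¹ ≡ 12 (mod 13) since 12·12 = 144 ≡ 1, so λ ≡ 2.
  x = λ² - 4 - 3 = 4 - 7 ≡ 10; y = λ·(4 - 10) - 11 ≡ 3. → (10, 3)
4G: (10, 3) + (3, 9). λ = (9 - 3)/(3 - 10) ≡ 6/6 mod 13. 6⁻¹ ≡ 11 (mod 13), so λ ≡ 1.
  x = λ² - 10 - 3 = 1 - 13 ≡ 1; y = λ·(10 - 1) - 3 ≡ 6. → (1, 6)
5G: (1, 6) + (3, 9). λ = (9 - 6)/(3 - 1) ≡ 3/2 mod 13. 2⁻¹ ≡ 7 (mod 13), so λ ≡ 8.
  x = λ² - 1 - 3 = 64 - 4 ≡ 8; y = λ·(1 - 8) - 6 ≡ 3. → (8, 3)
6G: (8, 3) + (3, 9). λ = (9 - 3)/(3 - 8) ≡ 6/8 mod 13. 8⁻¹ ≡ 5 (mod 13) since 8·5 = 40 ≡ 1, so λ ≡ 4.
  x = λ² - 8 - 3 = 16 - 11 ≡ 5; y = λ·(8 - 5) - 3 ≡ 9. → (5, 9)
7G: (5, 9) + (3, 9). λ = (9 - 9)/(3 - 5) ≡ 0/11 mod 13. 11⁻¹ ≡ 6 (mod 13), so λ ≡ 0.
  x = λ² - 5 - 3 = 0 - 8 ≡ 5; y = λ·(5 - 5) - 9 ≡ 4. → (5, 4)
8G: (5, 4) + (3, 9). λ = (9 - 4)/(3 - 5) ≡ 5/11 mod 13. 11⁻¹ ≡ 6 (mod 13), so λ ≡ 4.
  x = λ² - 5 - 3 = 16 - 8 ≡ 8; y = λ·(5 - 8) - 4 ≡ 10. → (8, 10)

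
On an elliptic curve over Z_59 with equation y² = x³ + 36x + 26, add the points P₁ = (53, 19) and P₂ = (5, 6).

(53, 19) + (5, 6). λ = (6 - 19)/(5 - 53) ≡ 46/11 mod 59. 11⁻¹ ≡ 43 (mod 59), so λ ≡ 31.
  x = λ² - 53 - 5 = 961 - 58 ≡ 18; y = λ·(53 - 18) - 19 ≡ 4. → (18, 4)

(18, 4)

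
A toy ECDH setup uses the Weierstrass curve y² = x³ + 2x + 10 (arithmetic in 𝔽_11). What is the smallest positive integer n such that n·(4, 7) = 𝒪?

8

2P: tangent at (4, 7): λ = (3·4² + 2)/(2·7) ≡ 6/3. 3⁻¹ ≡ 4 (mod 11) since 3·4 = 12 ≡ 1, so λ ≡ 6·4 ≡ 2.
  x = λ² - 4 - 4 = 4 - 8 ≡ 7; y = λ·(4 - 7) - 7 ≡ 9. → (7, 9)
3P: (7, 9) + (4, 7). λ = (7 - 9)/(4 - 7) ≡ 9/8 mod 11. 8⁻¹ ≡ 7 (mod 11), so λ ≡ 8.
  x = λ² - 7 - 4 = 64 - 11 ≡ 9; y = λ·(7 - 9) - 9 ≡ 8. → (9, 8)
4P: (9, 8) + (4, 7). λ = (7 - 8)/(4 - 9) ≡ 10/6 mod 11. 6⁻¹ ≡ 2 (mod 11) since 6·2 = 12 ≡ 1, so λ ≡ 9.
  x = λ² - 9 - 4 = 81 - 13 ≡ 2; y = λ·(9 - 2) - 8 ≡ 0. → (2, 0)
5P: (2, 0) + (4, 7). λ = (7 - 0)/(4 - 2) ≡ 7/2 mod 11. 2⁻¹ ≡ 6 (mod 11), so λ ≡ 9.
  x = λ² - 2 - 4 = 81 - 6 ≡ 9; y = λ·(2 - 9) - 0 ≡ 3. → (9, 3)
6P: (9, 3) + (4, 7). λ = (7 - 3)/(4 - 9) ≡ 4/6 mod 11. 6⁻¹ ≡ 2 (mod 11) since 6·2 = 12 ≡ 1, so λ ≡ 8.
  x = λ² - 9 - 4 = 64 - 13 ≡ 7; y = λ·(9 - 7) - 3 ≡ 2. → (7, 2)
7P: (7, 2) + (4, 7). λ = (7 - 2)/(4 - 7) ≡ 5/8 mod 11. 8⁻¹ ≡ 7 (mod 11), so λ ≡ 2.
  x = λ² - 7 - 4 = 4 - 11 ≡ 4; y = λ·(7 - 4) - 2 ≡ 4. → (4, 4)
8P: (4, 4) + (4, 7): same x and y₁ ≡ -y₂, so the sum is 𝒪.
8P = 𝒪, so the order is 8.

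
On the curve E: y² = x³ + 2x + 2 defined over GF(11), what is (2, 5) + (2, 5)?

(5, 4)

tangent at (2, 5): λ = (3·2² + 2)/(2·5) ≡ 3/10. 10⁻¹ ≡ 10 (mod 11), so λ ≡ 3·10 ≡ 8.
  x = λ² - 2 - 2 = 64 - 4 ≡ 5; y = λ·(2 - 5) - 5 ≡ 4. → (5, 4)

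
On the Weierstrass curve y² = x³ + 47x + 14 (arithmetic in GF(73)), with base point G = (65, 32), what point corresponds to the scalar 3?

(40, 62)

Repeated addition: build up to 3G.
2G: tangent at (65, 32): λ = (3·65² + 47)/(2·32) ≡ 20/64. 64⁻¹ ≡ 8 (mod 73), so λ ≡ 20·8 ≡ 14.
  x = λ² - 65 - 65 = 196 - 130 ≡ 66; y = λ·(65 - 66) - 32 ≡ 27. → (66, 27)
3G: (66, 27) + (65, 32). λ = (32 - 27)/(65 - 66) ≡ 5/72 mod 73. 72⁻¹ ≡ 72 (mod 73), so λ ≡ 68.
  x = λ² - 66 - 65 = 4624 - 131 ≡ 40; y = λ·(66 - 40) - 27 ≡ 62. → (40, 62)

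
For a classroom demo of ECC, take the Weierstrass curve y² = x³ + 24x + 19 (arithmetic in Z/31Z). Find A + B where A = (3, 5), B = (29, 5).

(3, 5) + (29, 5). λ = (5 - 5)/(29 - 3) ≡ 0/26 mod 31. 26⁻¹ ≡ 6 (mod 31), so λ ≡ 0.
  x = λ² - 3 - 29 = 0 - 32 ≡ 30; y = λ·(3 - 30) - 5 ≡ 26. → (30, 26)

(30, 26)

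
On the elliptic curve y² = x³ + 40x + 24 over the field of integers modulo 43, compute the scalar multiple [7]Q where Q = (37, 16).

(37, 16)

Repeated addition: build up to 7Q.
2Q: tangent at (37, 16): λ = (3·37² + 40)/(2·16) ≡ 19/32. 32⁻¹ ≡ 39 (mod 43) since 32·39 = 1248 ≡ 1, so λ ≡ 19·39 ≡ 10.
  x = λ² - 37 - 37 = 100 - 74 ≡ 26; y = λ·(37 - 26) - 16 ≡ 8. → (26, 8)
3Q: (26, 8) + (37, 16). λ = (16 - 8)/(37 - 26) ≡ 8/11 mod 43. 11⁻¹ ≡ 4 (mod 43) since 11·4 = 44 ≡ 1, so λ ≡ 32.
  x = λ² - 26 - 37 = 1024 - 63 ≡ 15; y = λ·(26 - 15) - 8 ≡ 0. → (15, 0)
4Q: (15, 0) + (37, 16). λ = (16 - 0)/(37 - 15) ≡ 16/22 mod 43. 22⁻¹ ≡ 2 (mod 43), so λ ≡ 32.
  x = λ² - 15 - 37 = 1024 - 52 ≡ 26; y = λ·(15 - 26) - 0 ≡ 35. → (26, 35)
5Q: (26, 35) + (37, 16). λ = (16 - 35)/(37 - 26) ≡ 24/11 mod 43. 11⁻¹ ≡ 4 (mod 43), so λ ≡ 10.
  x = λ² - 26 - 37 = 100 - 63 ≡ 37; y = λ·(26 - 37) - 35 ≡ 27. → (37, 27)
6Q: (37, 27) + (37, 16): same x and y₁ ≡ -y₂, so the sum is ∞.
7Q: ∞ + (37, 16) = (37, 16) (identity).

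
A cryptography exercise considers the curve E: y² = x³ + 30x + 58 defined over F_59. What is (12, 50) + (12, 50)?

tangent at (12, 50): λ = (3·12² + 30)/(2·50) ≡ 49/41. 41⁻¹ ≡ 36 (mod 59) since 41·36 = 1476 ≡ 1, so λ ≡ 49·36 ≡ 53.
  x = λ² - 12 - 12 = 2809 - 24 ≡ 12; y = λ·(12 - 12) - 50 ≡ 9. → (12, 9)

(12, 9)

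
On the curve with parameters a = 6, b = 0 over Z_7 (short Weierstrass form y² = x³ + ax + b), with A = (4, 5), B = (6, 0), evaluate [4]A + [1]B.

First 4A:
Repeated addition: build up to 4A.
2A: tangent at (4, 5): λ = (3·4² + 6)/(2·5) ≡ 5/3. 3⁻¹ ≡ 5 (mod 7), so λ ≡ 5·5 ≡ 4.
  x = λ² - 4 - 4 = 16 - 8 ≡ 1; y = λ·(4 - 1) - 5 ≡ 0. → (1, 0)
3A: (1, 0) + (4, 5). λ = (5 - 0)/(4 - 1) ≡ 5/3 mod 7. 3⁻¹ ≡ 5 (mod 7) since 3·5 = 15 ≡ 1, so λ ≡ 4.
  x = λ² - 1 - 4 = 16 - 5 ≡ 4; y = λ·(1 - 4) - 0 ≡ 2. → (4, 2)
4A: (4, 2) + (4, 5): same x and y₁ ≡ -y₂, so the sum is the point at infinity.
4A = the point at infinity.
Finally 4A + B:
the point at infinity + (6, 0) = (6, 0) (identity).

(6, 0)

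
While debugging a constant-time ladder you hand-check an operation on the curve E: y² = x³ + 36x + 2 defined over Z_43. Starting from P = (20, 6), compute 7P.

(26, 29)

Repeated addition: build up to 7P.
2P: tangent at (20, 6): λ = (3·20² + 36)/(2·6) ≡ 32/12. 12⁻¹ ≡ 18 (mod 43) since 12·18 = 216 ≡ 1, so λ ≡ 32·18 ≡ 17.
  x = λ² - 20 - 20 = 289 - 40 ≡ 34; y = λ·(20 - 34) - 6 ≡ 14. → (34, 14)
3P: (34, 14) + (20, 6). λ = (6 - 14)/(20 - 34) ≡ 35/29 mod 43. 29⁻¹ ≡ 3 (mod 43) since 29·3 = 87 ≡ 1, so λ ≡ 19.
  x = λ² - 34 - 20 = 361 - 54 ≡ 6; y = λ·(34 - 6) - 14 ≡ 2. → (6, 2)
4P: (6, 2) + (20, 6). λ = (6 - 2)/(20 - 6) ≡ 4/14 mod 43. 14⁻¹ ≡ 40 (mod 43) since 14·40 = 560 ≡ 1, so λ ≡ 31.
  x = λ² - 6 - 20 = 961 - 26 ≡ 32; y = λ·(6 - 32) - 2 ≡ 9. → (32, 9)
5P: (32, 9) + (20, 6). λ = (6 - 9)/(20 - 32) ≡ 40/31 mod 43. 31⁻¹ ≡ 25 (mod 43), so λ ≡ 11.
  x = λ² - 32 - 20 = 121 - 52 ≡ 26; y = λ·(32 - 26) - 9 ≡ 14. → (26, 14)
6P: (26, 14) + (20, 6). λ = (6 - 14)/(20 - 26) ≡ 35/37 mod 43. 37⁻¹ ≡ 7 (mod 43), so λ ≡ 30.
  x = λ² - 26 - 20 = 900 - 46 ≡ 37; y = λ·(26 - 37) - 14 ≡ 0. → (37, 0)
7P: (37, 0) + (20, 6). λ = (6 - 0)/(20 - 37) ≡ 6/26 mod 43. 26⁻¹ ≡ 5 (mod 43), so λ ≡ 30.
  x = λ² - 37 - 20 = 900 - 57 ≡ 26; y = λ·(37 - 26) - 0 ≡ 29. → (26, 29)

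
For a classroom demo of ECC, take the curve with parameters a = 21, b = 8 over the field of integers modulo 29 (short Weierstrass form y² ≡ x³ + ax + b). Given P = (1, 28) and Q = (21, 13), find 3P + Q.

(13, 19)

First 3P:
Repeated addition: build up to 3P.
2P: tangent at (1, 28): λ = (3·1² + 21)/(2·28) ≡ 24/27. 27⁻¹ ≡ 14 (mod 29), so λ ≡ 24·14 ≡ 17.
  x = λ² - 1 - 1 = 289 - 2 ≡ 26; y = λ·(1 - 26) - 28 ≡ 11. → (26, 11)
3P: (26, 11) + (1, 28). λ = (28 - 11)/(1 - 26) ≡ 17/4 mod 29. 4⁻¹ ≡ 22 (mod 29), so λ ≡ 26.
  x = λ² - 26 - 1 = 676 - 27 ≡ 11; y = λ·(26 - 11) - 11 ≡ 2. → (11, 2)
3P = (11, 2).
Finally 3P + Q:
(11, 2) + (21, 13). λ = (13 - 2)/(21 - 11) ≡ 11/10 mod 29. 10⁻¹ ≡ 3 (mod 29), so λ ≡ 4.
  x = λ² - 11 - 21 = 16 - 32 ≡ 13; y = λ·(11 - 13) - 2 ≡ 19. → (13, 19)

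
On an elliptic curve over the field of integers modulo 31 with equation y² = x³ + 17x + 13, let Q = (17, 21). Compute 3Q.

Repeated addition: build up to 3Q.
2Q: tangent at (17, 21): λ = (3·17² + 17)/(2·21) ≡ 16/11. 11⁻¹ ≡ 17 (mod 31) since 11·17 = 187 ≡ 1, so λ ≡ 16·17 ≡ 24.
  x = λ² - 17 - 17 = 576 - 34 ≡ 15; y = λ·(17 - 15) - 21 ≡ 27. → (15, 27)
3Q: (15, 27) + (17, 21). λ = (21 - 27)/(17 - 15) ≡ 25/2 mod 31. 2⁻¹ ≡ 16 (mod 31), so λ ≡ 28.
  x = λ² - 15 - 17 = 784 - 32 ≡ 8; y = λ·(15 - 8) - 27 ≡ 14. → (8, 14)

(8, 14)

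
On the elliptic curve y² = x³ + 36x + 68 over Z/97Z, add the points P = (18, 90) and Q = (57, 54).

(24, 20)

(18, 90) + (57, 54). λ = (54 - 90)/(57 - 18) ≡ 61/39 mod 97. 39⁻¹ ≡ 5 (mod 97), so λ ≡ 14.
  x = λ² - 18 - 57 = 196 - 75 ≡ 24; y = λ·(18 - 24) - 90 ≡ 20. → (24, 20)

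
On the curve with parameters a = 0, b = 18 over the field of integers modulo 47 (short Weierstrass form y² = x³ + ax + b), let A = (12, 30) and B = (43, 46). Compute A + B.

(40, 45)

(12, 30) + (43, 46). λ = (46 - 30)/(43 - 12) ≡ 16/31 mod 47. 31⁻¹ ≡ 44 (mod 47), so λ ≡ 46.
  x = λ² - 12 - 43 = 2116 - 55 ≡ 40; y = λ·(12 - 40) - 30 ≡ 45. → (40, 45)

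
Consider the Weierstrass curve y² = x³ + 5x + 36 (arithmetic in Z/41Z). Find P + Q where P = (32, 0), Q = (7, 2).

(32, 0) + (7, 2). λ = (2 - 0)/(7 - 32) ≡ 2/16 mod 41. 16⁻¹ ≡ 18 (mod 41), so λ ≡ 36.
  x = λ² - 32 - 7 = 1296 - 39 ≡ 27; y = λ·(32 - 27) - 0 ≡ 16. → (27, 16)

(27, 16)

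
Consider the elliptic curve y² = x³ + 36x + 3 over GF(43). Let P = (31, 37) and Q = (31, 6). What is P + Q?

O

The two points share x = 31 and their y-coordinates satisfy 37 + 6 ≡ 0 (mod 43), so they are inverses. Their sum is 𝒪.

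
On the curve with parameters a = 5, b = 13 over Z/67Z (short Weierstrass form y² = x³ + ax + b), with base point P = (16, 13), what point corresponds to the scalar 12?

Double-and-add on 12 = (1100)₂. Start with P = (16, 13) for the leading 1-bit.
double: tangent at (16, 13): λ = (3·16² + 5)/(2·13) ≡ 36/26. 26⁻¹ ≡ 49 (mod 67) since 26·49 = 1274 ≡ 1, so λ ≡ 36·49 ≡ 22.
  x = λ² - 16 - 16 = 484 - 32 ≡ 50; y = λ·(16 - 50) - 13 ≡ 43. → (50, 43)
add P: (50, 43) + (16, 13). λ = (13 - 43)/(16 - 50) ≡ 37/33 mod 67. 33⁻¹ ≡ 65 (mod 67) since 33·65 = 2145 ≡ 1, so λ ≡ 60.
  x = λ² - 50 - 16 = 3600 - 66 ≡ 50; y = λ·(50 - 50) - 43 ≡ 24. → (50, 24)
double: tangent at (50, 24): λ = (3·50² + 5)/(2·24) ≡ 1/48. 48⁻¹ ≡ 7 (mod 67) since 48·7 = 336 ≡ 1, so λ ≡ 1·7 ≡ 7.
  x = λ² - 50 - 50 = 49 - 100 ≡ 16; y = λ·(50 - 16) - 24 ≡ 13. → (16, 13)
double: tangent at (16, 13): λ = (3·16² + 5)/(2·13) ≡ 36/26. 26⁻¹ ≡ 49 (mod 67), so λ ≡ 36·49 ≡ 22.
  x = λ² - 16 - 16 = 484 - 32 ≡ 50; y = λ·(16 - 50) - 13 ≡ 43. → (50, 43)

(50, 43)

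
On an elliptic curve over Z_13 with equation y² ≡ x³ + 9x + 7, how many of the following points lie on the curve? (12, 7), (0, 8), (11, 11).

1

(12, 7): 7² ≡ 10, rhs ≡ 10 → on.
(0, 8): 8² ≡ 12, rhs ≡ 7 → off.
(11, 11): 11² ≡ 4, rhs ≡ 7 → off.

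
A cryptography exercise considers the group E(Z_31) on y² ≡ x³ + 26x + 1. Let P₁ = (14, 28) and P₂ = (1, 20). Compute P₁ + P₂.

(14, 28) + (1, 20). λ = (20 - 28)/(1 - 14) ≡ 23/18 mod 31. 18⁻¹ ≡ 19 (mod 31) since 18·19 = 342 ≡ 1, so λ ≡ 3.
  x = λ² - 14 - 1 = 9 - 15 ≡ 25; y = λ·(14 - 25) - 28 ≡ 1. → (25, 1)

(25, 1)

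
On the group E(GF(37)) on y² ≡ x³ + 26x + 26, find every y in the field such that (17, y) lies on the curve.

x³ + 26x + 26 = 5381 ≡ 16 (mod 37).
Square roots of 16 mod 37: 4 and 33 (since 4² = 16 ≡ 16).

4, 33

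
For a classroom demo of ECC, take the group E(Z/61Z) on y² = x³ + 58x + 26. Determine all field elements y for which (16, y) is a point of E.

29, 32

x³ + 58x + 26 = 5050 ≡ 48 (mod 61).
Square roots of 48 mod 61: 29 and 32 (since 29² = 841 ≡ 48).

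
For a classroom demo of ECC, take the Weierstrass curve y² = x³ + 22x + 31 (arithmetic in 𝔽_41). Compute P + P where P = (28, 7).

tangent at (28, 7): λ = (3·28² + 22)/(2·7) ≡ 37/14. 14⁻¹ ≡ 3 (mod 41) since 14·3 = 42 ≡ 1, so λ ≡ 37·3 ≡ 29.
  x = λ² - 28 - 28 = 841 - 56 ≡ 6; y = λ·(28 - 6) - 7 ≡ 16. → (6, 16)

(6, 16)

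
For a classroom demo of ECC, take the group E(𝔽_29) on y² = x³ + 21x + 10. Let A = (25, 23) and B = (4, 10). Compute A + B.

(4, 19)

(25, 23) + (4, 10). λ = (10 - 23)/(4 - 25) ≡ 16/8 mod 29. 8⁻¹ ≡ 11 (mod 29), so λ ≡ 2.
  x = λ² - 25 - 4 = 4 - 29 ≡ 4; y = λ·(25 - 4) - 23 ≡ 19. → (4, 19)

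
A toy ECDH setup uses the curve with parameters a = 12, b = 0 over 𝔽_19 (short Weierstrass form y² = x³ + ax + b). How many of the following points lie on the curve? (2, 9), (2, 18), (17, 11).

0

(2, 9): 9² ≡ 5, rhs ≡ 13 → off.
(2, 18): 18² ≡ 1, rhs ≡ 13 → off.
(17, 11): 11² ≡ 7, rhs ≡ 6 → off.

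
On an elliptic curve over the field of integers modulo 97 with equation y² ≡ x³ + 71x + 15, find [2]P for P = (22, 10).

(18, 23)

tangent at (22, 10): λ = (3·22² + 71)/(2·10) ≡ 68/20. 20⁻¹ ≡ 34 (mod 97), so λ ≡ 68·34 ≡ 81.
  x = λ² - 22 - 22 = 6561 - 44 ≡ 18; y = λ·(22 - 18) - 10 ≡ 23. → (18, 23)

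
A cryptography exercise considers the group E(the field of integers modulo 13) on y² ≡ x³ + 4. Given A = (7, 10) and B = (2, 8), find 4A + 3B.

First 4A:
Double-and-add on 4 = (100)₂. Start with A = (7, 10) for the leading 1-bit.
double: tangent at (7, 10): λ = (3·7² + 0)/(2·10) ≡ 4/7. 7⁻¹ ≡ 2 (mod 13), so λ ≡ 4·2 ≡ 8.
  x = λ² - 7 - 7 = 64 - 14 ≡ 11; y = λ·(7 - 11) - 10 ≡ 10. → (11, 10)
double: tangent at (11, 10): λ = (3·11² + 0)/(2·10) ≡ 12/7. 7⁻¹ ≡ 2 (mod 13) since 7·2 = 14 ≡ 1, so λ ≡ 12·2 ≡ 11.
  x = λ² - 11 - 11 = 121 - 22 ≡ 8; y = λ·(11 - 8) - 10 ≡ 10. → (8, 10)
4A = (8, 10).
Next 3B:
Repeated addition: build up to 3B.
2B: tangent at (2, 8): λ = (3·2² + 0)/(2·8) ≡ 12/3. 3⁻¹ ≡ 9 (mod 13), so λ ≡ 12·9 ≡ 4.
  x = λ² - 2 - 2 = 16 - 4 ≡ 12; y = λ·(2 - 12) - 8 ≡ 4. → (12, 4)
3B: (12, 4) + (2, 8). λ = (8 - 4)/(2 - 12) ≡ 4/3 mod 13. 3⁻¹ ≡ 9 (mod 13) since 3·9 = 27 ≡ 1, so λ ≡ 10.
  x = λ² - 12 - 2 = 100 - 14 ≡ 8; y = λ·(12 - 8) - 4 ≡ 10. → (8, 10)
3B = (8, 10).
Finally 4A + 3B:
tangent at (8, 10): λ = (3·8² + 0)/(2·10) ≡ 10/7. 7⁻¹ ≡ 2 (mod 13), so λ ≡ 10·2 ≡ 7.
  x = λ² - 8 - 8 = 49 - 16 ≡ 7; y = λ·(8 - 7) - 10 ≡ 10. → (7, 10)

(7, 10)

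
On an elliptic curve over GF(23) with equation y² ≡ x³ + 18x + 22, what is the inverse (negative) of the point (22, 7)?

-(22, 7) = (22, -7 mod 23) = (22, 16).

(22, 16)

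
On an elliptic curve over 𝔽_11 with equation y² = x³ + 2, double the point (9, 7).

tangent at (9, 7): λ = (3·9² + 0)/(2·7) ≡ 1/3. 3⁻¹ ≡ 4 (mod 11) since 3·4 = 12 ≡ 1, so λ ≡ 1·4 ≡ 4.
  x = λ² - 9 - 9 = 16 - 18 ≡ 9; y = λ·(9 - 9) - 7 ≡ 4. → (9, 4)

(9, 4)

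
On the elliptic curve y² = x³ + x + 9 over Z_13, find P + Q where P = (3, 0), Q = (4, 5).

(3, 0) + (4, 5). λ = (5 - 0)/(4 - 3) ≡ 5/1 mod 13. 1⁻¹ ≡ 1 (mod 13), so λ ≡ 5.
  x = λ² - 3 - 4 = 25 - 7 ≡ 5; y = λ·(3 - 5) - 0 ≡ 3. → (5, 3)

(5, 3)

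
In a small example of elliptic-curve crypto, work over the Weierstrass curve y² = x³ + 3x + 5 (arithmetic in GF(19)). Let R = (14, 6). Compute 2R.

(0, 9)

tangent at (14, 6): λ = (3·14² + 3)/(2·6) ≡ 2/12. 12⁻¹ ≡ 8 (mod 19), so λ ≡ 2·8 ≡ 16.
  x = λ² - 14 - 14 = 256 - 28 ≡ 0; y = λ·(14 - 0) - 6 ≡ 9. → (0, 9)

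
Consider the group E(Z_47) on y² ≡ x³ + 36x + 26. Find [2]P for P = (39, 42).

tangent at (39, 42): λ = (3·39² + 36)/(2·42) ≡ 40/37. 37⁻¹ ≡ 14 (mod 47), so λ ≡ 40·14 ≡ 43.
  x = λ² - 39 - 39 = 1849 - 78 ≡ 32; y = λ·(39 - 32) - 42 ≡ 24. → (32, 24)

(32, 24)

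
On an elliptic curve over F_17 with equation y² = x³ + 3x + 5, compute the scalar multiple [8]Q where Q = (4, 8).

(1, 3)

Double-and-add on 8 = (1000)₂. Start with Q = (4, 8) for the leading 1-bit.
double: tangent at (4, 8): λ = (3·4² + 3)/(2·8) ≡ 0/16. 16⁻¹ ≡ 16 (mod 17), so λ ≡ 0·16 ≡ 0.
  x = λ² - 4 - 4 = 0 - 8 ≡ 9; y = λ·(4 - 9) - 8 ≡ 9. → (9, 9)
double: tangent at (9, 9): λ = (3·9² + 3)/(2·9) ≡ 8/1. 1⁻¹ ≡ 1 (mod 17) since 1·1 = 1 ≡ 1, so λ ≡ 8·1 ≡ 8.
  x = λ² - 9 - 9 = 64 - 18 ≡ 12; y = λ·(9 - 12) - 9 ≡ 1. → (12, 1)
double: tangent at (12, 1): λ = (3·12² + 3)/(2·1) ≡ 10/2. 2⁻¹ ≡ 9 (mod 17), so λ ≡ 10·9 ≡ 5.
  x = λ² - 12 - 12 = 25 - 24 ≡ 1; y = λ·(12 - 1) - 1 ≡ 3. → (1, 3)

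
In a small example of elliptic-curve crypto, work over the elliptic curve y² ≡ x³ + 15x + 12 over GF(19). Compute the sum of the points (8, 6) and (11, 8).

(8, 6) + (11, 8). λ = (8 - 6)/(11 - 8) ≡ 2/3 mod 19. 3⁻¹ ≡ 13 (mod 19) since 3·13 = 39 ≡ 1, so λ ≡ 7.
  x = λ² - 8 - 11 = 49 - 19 ≡ 11; y = λ·(8 - 11) - 6 ≡ 11. → (11, 11)

(11, 11)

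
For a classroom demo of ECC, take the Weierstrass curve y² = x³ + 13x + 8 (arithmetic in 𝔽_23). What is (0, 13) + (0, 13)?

(6, 7)

tangent at (0, 13): λ = (3·0² + 13)/(2·13) ≡ 13/3. 3⁻¹ ≡ 8 (mod 23), so λ ≡ 13·8 ≡ 12.
  x = λ² - 0 - 0 = 144 - 0 ≡ 6; y = λ·(0 - 6) - 13 ≡ 7. → (6, 7)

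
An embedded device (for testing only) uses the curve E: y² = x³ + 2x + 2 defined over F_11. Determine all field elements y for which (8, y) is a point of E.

x³ + 2x + 2 = 530 ≡ 2 (mod 11).
2 is a non-residue mod 11; no y exists.

none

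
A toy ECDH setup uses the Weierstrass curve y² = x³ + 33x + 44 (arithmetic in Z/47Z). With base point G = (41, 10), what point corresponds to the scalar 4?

(26, 30)

Repeated addition: build up to 4G.
2G: tangent at (41, 10): λ = (3·41² + 33)/(2·10) ≡ 0/20. 20⁻¹ ≡ 40 (mod 47), so λ ≡ 0·40 ≡ 0.
  x = λ² - 41 - 41 = 0 - 82 ≡ 12; y = λ·(41 - 12) - 10 ≡ 37. → (12, 37)
3G: (12, 37) + (41, 10). λ = (10 - 37)/(41 - 12) ≡ 20/29 mod 47. 29⁻¹ ≡ 13 (mod 47), so λ ≡ 25.
  x = λ² - 12 - 41 = 625 - 53 ≡ 8; y = λ·(12 - 8) - 37 ≡ 16. → (8, 16)
4G: (8, 16) + (41, 10). λ = (10 - 16)/(41 - 8) ≡ 41/33 mod 47. 33⁻¹ ≡ 10 (mod 47), so λ ≡ 34.
  x = λ² - 8 - 41 = 1156 - 49 ≡ 26; y = λ·(8 - 26) - 16 ≡ 30. → (26, 30)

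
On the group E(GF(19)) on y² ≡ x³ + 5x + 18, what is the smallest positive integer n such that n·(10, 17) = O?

12

2P: tangent at (10, 17): λ = (3·10² + 5)/(2·17) ≡ 1/15. 15⁻¹ ≡ 14 (mod 19), so λ ≡ 1·14 ≡ 14.
  x = λ² - 10 - 10 = 196 - 20 ≡ 5; y = λ·(10 - 5) - 17 ≡ 15. → (5, 15)
3P: (5, 15) + (10, 17). λ = (17 - 15)/(10 - 5) ≡ 2/5 mod 19. 5⁻¹ ≡ 4 (mod 19), so λ ≡ 8.
  x = λ² - 5 - 10 = 64 - 15 ≡ 11; y = λ·(5 - 11) - 15 ≡ 13. → (11, 13)
4P: (11, 13) + (10, 17). λ = (17 - 13)/(10 - 11) ≡ 4/18 mod 19. 18⁻¹ ≡ 18 (mod 19), so λ ≡ 15.
  x = λ² - 11 - 10 = 225 - 21 ≡ 14; y = λ·(11 - 14) - 13 ≡ 18. → (14, 18)
5P: (14, 18) + (10, 17). λ = (17 - 18)/(10 - 14) ≡ 18/15 mod 19. 15⁻¹ ≡ 14 (mod 19), so λ ≡ 5.
  x = λ² - 14 - 10 = 25 - 24 ≡ 1; y = λ·(14 - 1) - 18 ≡ 9. → (1, 9)
6P: (1, 9) + (10, 17). λ = (17 - 9)/(10 - 1) ≡ 8/9 mod 19. 9⁻¹ ≡ 17 (mod 19), so λ ≡ 3.
  x = λ² - 1 - 10 = 9 - 11 ≡ 17; y = λ·(1 - 17) - 9 ≡ 0. → (17, 0)
7P: (17, 0) + (10, 17). λ = (17 - 0)/(10 - 17) ≡ 17/12 mod 19. 12⁻¹ ≡ 8 (mod 19) since 12·8 = 96 ≡ 1, so λ ≡ 3.
  x = λ² - 17 - 10 = 9 - 27 ≡ 1; y = λ·(17 - 1) - 0 ≡ 10. → (1, 10)
8P: (1, 10) + (10, 17). λ = (17 - 10)/(10 - 1) ≡ 7/9 mod 19. 9⁻¹ ≡ 17 (mod 19), so λ ≡ 5.
  x = λ² - 1 - 10 = 25 - 11 ≡ 14; y = λ·(1 - 14) - 10 ≡ 1. → (14, 1)
9P: (14, 1) + (10, 17). λ = (17 - 1)/(10 - 14) ≡ 16/15 mod 19. 15⁻¹ ≡ 14 (mod 19) since 15·14 = 210 ≡ 1, so λ ≡ 15.
  x = λ² - 14 - 10 = 225 - 24 ≡ 11; y = λ·(14 - 11) - 1 ≡ 6. → (11, 6)
10P: (11, 6) + (10, 17). λ = (17 - 6)/(10 - 11) ≡ 11/18 mod 19. 18⁻¹ ≡ 18 (mod 19) since 18·18 = 324 ≡ 1, so λ ≡ 8.
  x = λ² - 11 - 10 = 64 - 21 ≡ 5; y = λ·(11 - 5) - 6 ≡ 4. → (5, 4)
11P: (5, 4) + (10, 17). λ = (17 - 4)/(10 - 5) ≡ 13/5 mod 19. 5⁻¹ ≡ 4 (mod 19) since 5·4 = 20 ≡ 1, so λ ≡ 14.
  x = λ² - 5 - 10 = 196 - 15 ≡ 10; y = λ·(5 - 10) - 4 ≡ 2. → (10, 2)
12P: (10, 2) + (10, 17): same x and y₁ ≡ -y₂, so the sum is O.
12P = O, so the order is 12.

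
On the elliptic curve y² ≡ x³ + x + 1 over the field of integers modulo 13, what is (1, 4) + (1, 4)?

tangent at (1, 4): λ = (3·1² + 1)/(2·4) ≡ 4/8. 8⁻¹ ≡ 5 (mod 13) since 8·5 = 40 ≡ 1, so λ ≡ 4·5 ≡ 7.
  x = λ² - 1 - 1 = 49 - 2 ≡ 8; y = λ·(1 - 8) - 4 ≡ 12. → (8, 12)

(8, 12)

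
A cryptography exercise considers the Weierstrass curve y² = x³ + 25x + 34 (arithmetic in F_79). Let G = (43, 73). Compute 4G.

(61, 25)

Repeated addition: build up to 4G.
2G: tangent at (43, 73): λ = (3·43² + 25)/(2·73) ≡ 42/67. 67⁻¹ ≡ 46 (mod 79) since 67·46 = 3082 ≡ 1, so λ ≡ 42·46 ≡ 36.
  x = λ² - 43 - 43 = 1296 - 86 ≡ 25; y = λ·(43 - 25) - 73 ≡ 22. → (25, 22)
3G: (25, 22) + (43, 73). λ = (73 - 22)/(43 - 25) ≡ 51/18 mod 79. 18⁻¹ ≡ 22 (mod 79), so λ ≡ 16.
  x = λ² - 25 - 43 = 256 - 68 ≡ 30; y = λ·(25 - 30) - 22 ≡ 56. → (30, 56)
4G: (30, 56) + (43, 73). λ = (73 - 56)/(43 - 30) ≡ 17/13 mod 79. 13⁻¹ ≡ 73 (mod 79), so λ ≡ 56.
  x = λ² - 30 - 43 = 3136 - 73 ≡ 61; y = λ·(30 - 61) - 56 ≡ 25. → (61, 25)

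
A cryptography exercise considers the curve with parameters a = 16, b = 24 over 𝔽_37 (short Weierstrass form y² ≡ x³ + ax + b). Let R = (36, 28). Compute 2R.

(3, 5)

tangent at (36, 28): λ = (3·36² + 16)/(2·28) ≡ 19/19. 19⁻¹ ≡ 2 (mod 37), so λ ≡ 19·2 ≡ 1.
  x = λ² - 36 - 36 = 1 - 72 ≡ 3; y = λ·(36 - 3) - 28 ≡ 5. → (3, 5)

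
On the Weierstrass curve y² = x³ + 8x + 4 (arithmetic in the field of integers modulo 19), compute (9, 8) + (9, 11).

O

The two points share x = 9 and their y-coordinates satisfy 8 + 11 ≡ 0 (mod 19), so they are inverses. Their sum is 𝒪.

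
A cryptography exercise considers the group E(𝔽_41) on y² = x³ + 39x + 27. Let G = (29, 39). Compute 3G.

Repeated addition: build up to 3G.
2G: tangent at (29, 39): λ = (3·29² + 39)/(2·39) ≡ 20/37. 37⁻¹ ≡ 10 (mod 41) since 37·10 = 370 ≡ 1, so λ ≡ 20·10 ≡ 36.
  x = λ² - 29 - 29 = 1296 - 58 ≡ 8; y = λ·(29 - 8) - 39 ≡ 20. → (8, 20)
3G: (8, 20) + (29, 39). λ = (39 - 20)/(29 - 8) ≡ 19/21 mod 41. 21⁻¹ ≡ 2 (mod 41), so λ ≡ 38.
  x = λ² - 8 - 29 = 1444 - 37 ≡ 13; y = λ·(8 - 13) - 20 ≡ 36. → (13, 36)

(13, 36)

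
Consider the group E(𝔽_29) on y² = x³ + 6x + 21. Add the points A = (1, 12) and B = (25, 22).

(7, 0)

(1, 12) + (25, 22). λ = (22 - 12)/(25 - 1) ≡ 10/24 mod 29. 24⁻¹ ≡ 23 (mod 29), so λ ≡ 27.
  x = λ² - 1 - 25 = 729 - 26 ≡ 7; y = λ·(1 - 7) - 12 ≡ 0. → (7, 0)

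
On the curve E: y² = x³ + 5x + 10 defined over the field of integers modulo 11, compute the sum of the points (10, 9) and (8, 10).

(10, 9) + (8, 10). λ = (10 - 9)/(8 - 10) ≡ 1/9 mod 11. 9⁻¹ ≡ 5 (mod 11) since 9·5 = 45 ≡ 1, so λ ≡ 5.
  x = λ² - 10 - 8 = 25 - 18 ≡ 7; y = λ·(10 - 7) - 9 ≡ 6. → (7, 6)

(7, 6)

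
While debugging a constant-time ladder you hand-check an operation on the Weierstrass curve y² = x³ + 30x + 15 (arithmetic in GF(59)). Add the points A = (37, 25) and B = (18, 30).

(37, 25) + (18, 30). λ = (30 - 25)/(18 - 37) ≡ 5/40 mod 59. 40⁻¹ ≡ 31 (mod 59) since 40·31 = 1240 ≡ 1, so λ ≡ 37.
  x = λ² - 37 - 18 = 1369 - 55 ≡ 16; y = λ·(37 - 16) - 25 ≡ 44. → (16, 44)

(16, 44)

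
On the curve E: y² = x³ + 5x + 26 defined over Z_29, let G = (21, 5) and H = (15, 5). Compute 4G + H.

First 4G:
Double-and-add on 4 = (100)₂. Start with G = (21, 5) for the leading 1-bit.
double: tangent at (21, 5): λ = (3·21² + 5)/(2·5) ≡ 23/10. 10⁻¹ ≡ 3 (mod 29), so λ ≡ 23·3 ≡ 11.
  x = λ² - 21 - 21 = 121 - 42 ≡ 21; y = λ·(21 - 21) - 5 ≡ 24. → (21, 24)
double: tangent at (21, 24): λ = (3·21² + 5)/(2·24) ≡ 23/19. 19⁻¹ ≡ 26 (mod 29), so λ ≡ 23·26 ≡ 18.
  x = λ² - 21 - 21 = 324 - 42 ≡ 21; y = λ·(21 - 21) - 24 ≡ 5. → (21, 5)
4G = (21, 5).
Finally 4G + H:
(21, 5) + (15, 5). λ = (5 - 5)/(15 - 21) ≡ 0/23 mod 29. 23⁻¹ ≡ 24 (mod 29), so λ ≡ 0.
  x = λ² - 21 - 15 = 0 - 36 ≡ 22; y = λ·(21 - 22) - 5 ≡ 24. → (22, 24)

(22, 24)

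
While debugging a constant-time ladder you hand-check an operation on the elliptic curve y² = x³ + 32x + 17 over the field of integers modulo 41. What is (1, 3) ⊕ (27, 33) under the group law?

(17, 29)

(1, 3) + (27, 33). λ = (33 - 3)/(27 - 1) ≡ 30/26 mod 41. 26⁻¹ ≡ 30 (mod 41) since 26·30 = 780 ≡ 1, so λ ≡ 39.
  x = λ² - 1 - 27 = 1521 - 28 ≡ 17; y = λ·(1 - 17) - 3 ≡ 29. → (17, 29)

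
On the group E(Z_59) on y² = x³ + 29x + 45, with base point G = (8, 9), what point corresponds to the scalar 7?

(6, 50)

Repeated addition: build up to 7G.
2G: tangent at (8, 9): λ = (3·8² + 29)/(2·9) ≡ 44/18. 18⁻¹ ≡ 23 (mod 59), so λ ≡ 44·23 ≡ 9.
  x = λ² - 8 - 8 = 81 - 16 ≡ 6; y = λ·(8 - 6) - 9 ≡ 9. → (6, 9)
3G: (6, 9) + (8, 9). λ = (9 - 9)/(8 - 6) ≡ 0/2 mod 59. 2⁻¹ ≡ 30 (mod 59) since 2·30 = 60 ≡ 1, so λ ≡ 0.
  x = λ² - 6 - 8 = 0 - 14 ≡ 45; y = λ·(6 - 45) - 9 ≡ 50. → (45, 50)
4G: (45, 50) + (8, 9). λ = (9 - 50)/(8 - 45) ≡ 18/22 mod 59. 22⁻¹ ≡ 51 (mod 59), so λ ≡ 33.
  x = λ² - 45 - 8 = 1089 - 53 ≡ 33; y = λ·(45 - 33) - 50 ≡ 51. → (33, 51)
5G: (33, 51) + (8, 9). λ = (9 - 51)/(8 - 33) ≡ 17/34 mod 59. 34⁻¹ ≡ 33 (mod 59) since 34·33 = 1122 ≡ 1, so λ ≡ 30.
  x = λ² - 33 - 8 = 900 - 41 ≡ 33; y = λ·(33 - 33) - 51 ≡ 8. → (33, 8)
6G: (33, 8) + (8, 9). λ = (9 - 8)/(8 - 33) ≡ 1/34 mod 59. 34⁻¹ ≡ 33 (mod 59), so λ ≡ 33.
  x = λ² - 33 - 8 = 1089 - 41 ≡ 45; y = λ·(33 - 45) - 8 ≡ 9. → (45, 9)
7G: (45, 9) + (8, 9). λ = (9 - 9)/(8 - 45) ≡ 0/22 mod 59. 22⁻¹ ≡ 51 (mod 59) since 22·51 = 1122 ≡ 1, so λ ≡ 0.
  x = λ² - 45 - 8 = 0 - 53 ≡ 6; y = λ·(45 - 6) - 9 ≡ 50. → (6, 50)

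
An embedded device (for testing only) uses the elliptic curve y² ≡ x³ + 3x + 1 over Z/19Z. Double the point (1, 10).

tangent at (1, 10): λ = (3·1² + 3)/(2·10) ≡ 6/1. 1⁻¹ ≡ 1 (mod 19), so λ ≡ 6·1 ≡ 6.
  x = λ² - 1 - 1 = 36 - 2 ≡ 15; y = λ·(1 - 15) - 10 ≡ 1. → (15, 1)

(15, 1)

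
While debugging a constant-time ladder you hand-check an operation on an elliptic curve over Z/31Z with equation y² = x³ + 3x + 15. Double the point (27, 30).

(15, 5)

tangent at (27, 30): λ = (3·27² + 3)/(2·30) ≡ 20/29. 29⁻¹ ≡ 15 (mod 31) since 29·15 = 435 ≡ 1, so λ ≡ 20·15 ≡ 21.
  x = λ² - 27 - 27 = 441 - 54 ≡ 15; y = λ·(27 - 15) - 30 ≡ 5. → (15, 5)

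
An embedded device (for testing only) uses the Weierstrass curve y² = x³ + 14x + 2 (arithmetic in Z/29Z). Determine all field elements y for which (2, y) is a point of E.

3, 26

x³ + 14x + 2 = 38 ≡ 9 (mod 29).
Square roots of 9 mod 29: 3 and 26 (since 3² = 9 ≡ 9).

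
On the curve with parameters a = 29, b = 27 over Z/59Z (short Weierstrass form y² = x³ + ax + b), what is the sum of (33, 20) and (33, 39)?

The two points share x = 33 and their y-coordinates satisfy 20 + 39 ≡ 0 (mod 59), so they are inverses. Their sum is the point at infinity.

O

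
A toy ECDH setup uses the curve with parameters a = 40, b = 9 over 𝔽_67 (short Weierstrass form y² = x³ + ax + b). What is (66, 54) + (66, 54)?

tangent at (66, 54): λ = (3·66² + 40)/(2·54) ≡ 43/41. 41⁻¹ ≡ 18 (mod 67), so λ ≡ 43·18 ≡ 37.
  x = λ² - 66 - 66 = 1369 - 132 ≡ 31; y = λ·(66 - 31) - 54 ≡ 35. → (31, 35)

(31, 35)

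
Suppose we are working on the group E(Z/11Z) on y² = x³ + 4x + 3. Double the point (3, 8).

(10, 8)

tangent at (3, 8): λ = (3·3² + 4)/(2·8) ≡ 9/5. 5⁻¹ ≡ 9 (mod 11), so λ ≡ 9·9 ≡ 4.
  x = λ² - 3 - 3 = 16 - 6 ≡ 10; y = λ·(3 - 10) - 8 ≡ 8. → (10, 8)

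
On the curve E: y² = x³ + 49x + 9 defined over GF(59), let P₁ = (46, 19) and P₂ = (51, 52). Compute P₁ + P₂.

(46, 19) + (51, 52). λ = (52 - 19)/(51 - 46) ≡ 33/5 mod 59. 5⁻¹ ≡ 12 (mod 59) since 5·12 = 60 ≡ 1, so λ ≡ 42.
  x = λ² - 46 - 51 = 1764 - 97 ≡ 15; y = λ·(46 - 15) - 19 ≡ 44. → (15, 44)

(15, 44)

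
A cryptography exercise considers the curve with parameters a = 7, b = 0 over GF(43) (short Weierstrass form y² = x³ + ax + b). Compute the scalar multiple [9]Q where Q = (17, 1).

(15, 30)

Repeated addition: build up to 9Q.
2Q: tangent at (17, 1): λ = (3·17² + 7)/(2·1) ≡ 14/2. 2⁻¹ ≡ 22 (mod 43) since 2·22 = 44 ≡ 1, so λ ≡ 14·22 ≡ 7.
  x = λ² - 17 - 17 = 49 - 34 ≡ 15; y = λ·(17 - 15) - 1 ≡ 13. → (15, 13)
3Q: (15, 13) + (17, 1). λ = (1 - 13)/(17 - 15) ≡ 31/2 mod 43. 2⁻¹ ≡ 22 (mod 43) since 2·22 = 44 ≡ 1, so λ ≡ 37.
  x = λ² - 15 - 17 = 1369 - 32 ≡ 4; y = λ·(15 - 4) - 13 ≡ 7. → (4, 7)
4Q: (4, 7) + (17, 1). λ = (1 - 7)/(17 - 4) ≡ 37/13 mod 43. 13⁻¹ ≡ 10 (mod 43), so λ ≡ 26.
  x = λ² - 4 - 17 = 676 - 21 ≡ 10; y = λ·(4 - 10) - 7 ≡ 9. → (10, 9)
5Q: (10, 9) + (17, 1). λ = (1 - 9)/(17 - 10) ≡ 35/7 mod 43. 7⁻¹ ≡ 37 (mod 43), so λ ≡ 5.
  x = λ² - 10 - 17 = 25 - 27 ≡ 41; y = λ·(10 - 41) - 9 ≡ 8. → (41, 8)
6Q: (41, 8) + (17, 1). λ = (1 - 8)/(17 - 41) ≡ 36/19 mod 43. 19⁻¹ ≡ 34 (mod 43), so λ ≡ 20.
  x = λ² - 41 - 17 = 400 - 58 ≡ 41; y = λ·(41 - 41) - 8 ≡ 35. → (41, 35)
7Q: (41, 35) + (17, 1). λ = (1 - 35)/(17 - 41) ≡ 9/19 mod 43. 19⁻¹ ≡ 34 (mod 43) since 19·34 = 646 ≡ 1, so λ ≡ 5.
  x = λ² - 41 - 17 = 25 - 58 ≡ 10; y = λ·(41 - 10) - 35 ≡ 34. → (10, 34)
8Q: (10, 34) + (17, 1). λ = (1 - 34)/(17 - 10) ≡ 10/7 mod 43. 7⁻¹ ≡ 37 (mod 43) since 7·37 = 259 ≡ 1, so λ ≡ 26.
  x = λ² - 10 - 17 = 676 - 27 ≡ 4; y = λ·(10 - 4) - 34 ≡ 36. → (4, 36)
9Q: (4, 36) + (17, 1). λ = (1 - 36)/(17 - 4) ≡ 8/13 mod 43. 13⁻¹ ≡ 10 (mod 43) since 13·10 = 130 ≡ 1, so λ ≡ 37.
  x = λ² - 4 - 17 = 1369 - 21 ≡ 15; y = λ·(4 - 15) - 36 ≡ 30. → (15, 30)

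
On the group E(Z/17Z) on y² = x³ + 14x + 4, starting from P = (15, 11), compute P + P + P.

(8, 13)

Repeated addition: build up to 3P.
2P: tangent at (15, 11): λ = (3·15² + 14)/(2·11) ≡ 9/5. 5⁻¹ ≡ 7 (mod 17) since 5·7 = 35 ≡ 1, so λ ≡ 9·7 ≡ 12.
  x = λ² - 15 - 15 = 144 - 30 ≡ 12; y = λ·(15 - 12) - 11 ≡ 8. → (12, 8)
3P: (12, 8) + (15, 11). λ = (11 - 8)/(15 - 12) ≡ 3/3 mod 17. 3⁻¹ ≡ 6 (mod 17) since 3·6 = 18 ≡ 1, so λ ≡ 1.
  x = λ² - 12 - 15 = 1 - 27 ≡ 8; y = λ·(12 - 8) - 8 ≡ 13. → (8, 13)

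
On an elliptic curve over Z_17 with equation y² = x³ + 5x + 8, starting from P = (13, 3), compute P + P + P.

Repeated addition: build up to 3P.
2P: tangent at (13, 3): λ = (3·13² + 5)/(2·3) ≡ 2/6. 6⁻¹ ≡ 3 (mod 17) since 6·3 = 18 ≡ 1, so λ ≡ 2·3 ≡ 6.
  x = λ² - 13 - 13 = 36 - 26 ≡ 10; y = λ·(13 - 10) - 3 ≡ 15. → (10, 15)
3P: (10, 15) + (13, 3). λ = (3 - 15)/(13 - 10) ≡ 5/3 mod 17. 3⁻¹ ≡ 6 (mod 17), so λ ≡ 13.
  x = λ² - 10 - 13 = 169 - 23 ≡ 10; y = λ·(10 - 10) - 15 ≡ 2. → (10, 2)

(10, 2)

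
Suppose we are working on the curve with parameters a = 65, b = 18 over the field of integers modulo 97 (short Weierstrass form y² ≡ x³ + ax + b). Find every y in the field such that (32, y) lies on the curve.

x³ + 65x + 18 = 34866 ≡ 43 (mod 97).
Square roots of 43 mod 97: 25 and 72 (since 25² = 625 ≡ 43).

25, 72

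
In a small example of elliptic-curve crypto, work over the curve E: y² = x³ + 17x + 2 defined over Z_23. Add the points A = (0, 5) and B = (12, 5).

(11, 18)

(0, 5) + (12, 5). λ = (5 - 5)/(12 - 0) ≡ 0/12 mod 23. 12⁻¹ ≡ 2 (mod 23), so λ ≡ 0.
  x = λ² - 0 - 12 = 0 - 12 ≡ 11; y = λ·(0 - 11) - 5 ≡ 18. → (11, 18)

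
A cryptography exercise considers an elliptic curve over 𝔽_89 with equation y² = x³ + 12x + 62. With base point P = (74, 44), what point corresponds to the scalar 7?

(88, 7)

Double-and-add on 7 = (111)₂. Start with P = (74, 44) for the leading 1-bit.
double: tangent at (74, 44): λ = (3·74² + 12)/(2·44) ≡ 64/88. 88⁻¹ ≡ 88 (mod 89) since 88·88 = 7744 ≡ 1, so λ ≡ 64·88 ≡ 25.
  x = λ² - 74 - 74 = 625 - 148 ≡ 32; y = λ·(74 - 32) - 44 ≡ 27. → (32, 27)
add P: (32, 27) + (74, 44). λ = (44 - 27)/(74 - 32) ≡ 17/42 mod 89. 42⁻¹ ≡ 53 (mod 89) since 42·53 = 2226 ≡ 1, so λ ≡ 11.
  x = λ² - 32 - 74 = 121 - 106 ≡ 15; y = λ·(32 - 15) - 27 ≡ 71. → (15, 71)
double: tangent at (15, 71): λ = (3·15² + 12)/(2·71) ≡ 64/53. 53⁻¹ ≡ 42 (mod 89), so λ ≡ 64·42 ≡ 18.
  x = λ² - 15 - 15 = 324 - 30 ≡ 27; y = λ·(15 - 27) - 71 ≡ 69. → (27, 69)
add P: (27, 69) + (74, 44). λ = (44 - 69)/(74 - 27) ≡ 64/47 mod 89. 47⁻¹ ≡ 36 (mod 89), so λ ≡ 79.
  x = λ² - 27 - 74 = 6241 - 101 ≡ 88; y = λ·(27 - 88) - 69 ≡ 7. → (88, 7)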